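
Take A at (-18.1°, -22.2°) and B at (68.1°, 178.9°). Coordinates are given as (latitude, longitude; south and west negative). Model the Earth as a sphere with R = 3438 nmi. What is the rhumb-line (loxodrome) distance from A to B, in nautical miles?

Rhumb course C = atan2(Δλ, Δψ) with Δψ = ln[tan(π/4+φ₂/2)/tan(π/4+φ₁/2)] = +1.9639, Δλ = -2.7733 → C = 305.30°
d = R·|Δφ| / |cos C| = 3438·1.50447 / 0.57791 = 8950 nmi

8950 nmi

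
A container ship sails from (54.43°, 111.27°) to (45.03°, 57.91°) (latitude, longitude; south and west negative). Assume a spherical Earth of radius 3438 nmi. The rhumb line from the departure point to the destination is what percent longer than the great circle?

2.2%

Great circle: σ = 0.6080 rad → d_gc = Rσ = 2090.2 nmi
Rhumb: Δφ = -0.1641, Δλ = -0.9313, Δψ = -0.2549, q = Δφ/Δψ = 0.6436 → d_rh = R√(Δφ²+q²Δλ²) = 2136.6 nmi
Excess = (2136.6 − 2090.2) / 2090.2 = 46.4 / 2090.2 = 2.22% ≈ 2.2%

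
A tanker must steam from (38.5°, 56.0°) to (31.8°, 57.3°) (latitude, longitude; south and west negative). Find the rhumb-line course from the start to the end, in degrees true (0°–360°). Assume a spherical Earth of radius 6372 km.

171.0°

Meridional parts: M(φ₁)=+0.7291, M(φ₂)=+0.5859 → ΔM = -0.1432;  Δλ = +0.0227 rad
tan C = Δλ / ΔM = -0.1585 → C = 171.00°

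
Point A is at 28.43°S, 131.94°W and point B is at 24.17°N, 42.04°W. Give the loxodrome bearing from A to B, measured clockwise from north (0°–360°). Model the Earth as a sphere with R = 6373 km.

58.7°

Meridional parts: M(φ₁)=-0.5179, M(φ₂)=+0.4349 → ΔM = +0.9529;  Δλ = +1.5691 rad
tan C = Δλ / ΔM = +1.6467 → C = 58.73°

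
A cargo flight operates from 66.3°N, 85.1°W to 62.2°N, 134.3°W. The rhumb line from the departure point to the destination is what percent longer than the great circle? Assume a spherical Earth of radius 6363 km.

2.6%

Great circle: σ = 0.3696 rad → d_gc = Rσ = 2351.8 km
Rhumb: Δφ = -0.0716, Δλ = -0.8587, Δψ = -0.1651, q = Δφ/Δψ = 0.4336 → d_rh = R√(Δφ²+q²Δλ²) = 2412.3 km
Excess = (2412.3 − 2351.8) / 2351.8 = 60.5 / 2351.8 = 2.57% ≈ 2.6%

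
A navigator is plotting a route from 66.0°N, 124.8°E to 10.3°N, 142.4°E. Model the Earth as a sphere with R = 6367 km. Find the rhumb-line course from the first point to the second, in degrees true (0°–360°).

Meridional parts: M(φ₁)=+1.5485, M(φ₂)=+0.1807 → ΔM = -1.3678;  Δλ = +0.3072 rad
tan C = Δλ / ΔM = -0.2246 → C = 167.34°

167.3°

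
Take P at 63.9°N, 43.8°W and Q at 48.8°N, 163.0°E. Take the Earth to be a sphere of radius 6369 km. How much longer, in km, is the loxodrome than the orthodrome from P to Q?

2170 km

Great circle: cos σ = sin φ₁ sin φ₂ + cos φ₁ cos φ₂ cos Δλ,  σ = 1.1406 rad → d_gc = 7264.6 km
Rhumb line: Δψ = -0.4834, q = Δφ/Δψ = 0.5451, d_rh = R√(Δφ²+q²Δλ²) = 9434.3 km
Excess = 9434.3 − 7264.6 = 2169.7 ≈ 2170 km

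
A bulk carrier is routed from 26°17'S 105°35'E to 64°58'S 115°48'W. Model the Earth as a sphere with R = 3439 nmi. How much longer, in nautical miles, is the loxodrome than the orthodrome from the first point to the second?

Great circle: cos σ = sin φ₁ sin φ₂ + cos φ₁ cos φ₂ cos Δλ,  σ = 1.4540 rad → d_gc = 5000.2 nmi
Rhumb line: Δψ = -1.0294, q = Δφ/Δψ = 0.6559, d_rh = R√(Δφ²+q²Δλ²) = 5930.5 nmi
Excess = 5930.5 − 5000.2 = 930.3 ≈ 930 nmi

930 nmi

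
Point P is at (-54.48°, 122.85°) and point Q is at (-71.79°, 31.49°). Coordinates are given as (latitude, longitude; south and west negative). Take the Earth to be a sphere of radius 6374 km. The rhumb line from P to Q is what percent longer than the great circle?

Great circle: σ = 0.6938 rad → d_gc = Rσ = 4422.1 km
Rhumb: Δφ = -0.3021, Δλ = -1.5945, Δψ = -0.6924, q = Δφ/Δψ = 0.4363 → d_rh = R√(Δφ²+q²Δλ²) = 4834.6 km
Excess = (4834.6 − 4422.1) / 4422.1 = 412.5 / 4422.1 = 9.33% ≈ 9.3%

9.3%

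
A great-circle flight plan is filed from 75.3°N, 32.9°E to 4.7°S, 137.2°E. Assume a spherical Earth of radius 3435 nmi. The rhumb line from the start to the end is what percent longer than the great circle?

Great circle: σ = 1.7130 rad → d_gc = Rσ = 5884.2 nmi
Rhumb: Δφ = -1.3963, Δλ = +1.8204, Δψ = -2.1301, q = Δφ/Δψ = 0.6555 → d_rh = R√(Δφ²+q²Δλ²) = 6308.9 nmi
Excess = (6308.9 − 5884.2) / 5884.2 = 424.7 / 5884.2 = 7.22% ≈ 7.2%

7.2%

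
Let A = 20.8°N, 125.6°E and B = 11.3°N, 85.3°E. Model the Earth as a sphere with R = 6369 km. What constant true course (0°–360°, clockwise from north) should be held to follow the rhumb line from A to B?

Δψ = ln[tan(π/4+φ₂/2)/tan(π/4+φ₁/2)] = -0.1728
Δλ = -0.7034 rad (taken the short way round)
course = atan2(Δλ, Δψ) = 256.20°

256.2°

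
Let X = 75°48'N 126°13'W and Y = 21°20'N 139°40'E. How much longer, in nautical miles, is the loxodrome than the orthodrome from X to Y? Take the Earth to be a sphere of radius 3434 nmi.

321 nmi

Great circle: cos σ = sin φ₁ sin φ₂ + cos φ₁ cos φ₂ cos Δλ,  σ = 1.2278 rad → d_gc = 4216.4 nmi
Rhumb line: Δψ = -1.7017, q = Δφ/Δψ = 0.5586, d_rh = R√(Δφ²+q²Δλ²) = 4537.2 nmi
Excess = 4537.2 − 4216.4 = 320.8 ≈ 321 nmi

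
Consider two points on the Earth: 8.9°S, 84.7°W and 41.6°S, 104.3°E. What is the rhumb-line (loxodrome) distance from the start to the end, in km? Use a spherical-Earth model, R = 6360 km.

17213 km

Rhumb course C = atan2(Δλ, Δψ) with Δψ = ln[tan(π/4+φ₂/2)/tan(π/4+φ₁/2)] = -0.6438, Δλ = -2.9845 → C = 257.83°
d = R·|Δφ| / |cos C| = 6360·0.57072 / 0.21088 = 17213 km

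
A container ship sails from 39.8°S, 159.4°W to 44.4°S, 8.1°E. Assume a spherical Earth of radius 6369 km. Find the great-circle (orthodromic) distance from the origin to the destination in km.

10566 km

Haversine: a = sin²(Δφ/2)+cos φ₁ cos φ₂ sin²(Δλ/2) = 0.54402;  σ = 2·atan2(√a,√(1−a))
σ = 95.051° → d = Rσ = 6369·1.65896 = 10566 km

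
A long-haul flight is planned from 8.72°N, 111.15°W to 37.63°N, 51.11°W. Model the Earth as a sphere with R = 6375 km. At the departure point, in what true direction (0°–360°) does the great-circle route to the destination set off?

51.6°

θ = atan2( sin Δλ·cos φ₂ ,  cos φ₁ sin φ₂ − sin φ₁ cos φ₂ cos Δλ )
  = atan2(+0.6861, +0.5435) = 51.61°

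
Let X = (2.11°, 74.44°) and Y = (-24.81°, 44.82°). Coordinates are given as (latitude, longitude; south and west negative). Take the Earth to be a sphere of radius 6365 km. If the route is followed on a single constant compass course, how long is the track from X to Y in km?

Δψ = ln[tan(π/4+φ₂/2)/tan(π/4+φ₁/2)] = -0.4841;  Δφ = -0.4698 rad,  Δλ = -0.5170 rad
q = Δφ/Δψ = 0.9706
d = R·√(Δφ² + q²Δλ²) = 6365·0.68742 = 4375 km

4375 km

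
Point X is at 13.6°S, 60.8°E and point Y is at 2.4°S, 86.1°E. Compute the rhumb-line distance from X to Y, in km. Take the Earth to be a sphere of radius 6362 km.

3043 km

Δψ = ln[tan(π/4+φ₂/2)/tan(π/4+φ₁/2)] = +0.1977;  Δφ = +0.1955 rad,  Δλ = +0.4416 rad
q = Δφ/Δψ = 0.9886
d = R·√(Δφ² + q²Δλ²) = 6362·0.47831 = 3043 km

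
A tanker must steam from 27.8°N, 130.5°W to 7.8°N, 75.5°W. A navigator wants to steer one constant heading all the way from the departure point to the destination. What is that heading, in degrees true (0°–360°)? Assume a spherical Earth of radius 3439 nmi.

Δψ = ln[tan(π/4+φ₂/2)/tan(π/4+φ₁/2)] = -0.3689
Δλ = +0.9599 rad (taken the short way round)
course = atan2(Δλ, Δψ) = 111.02°

111.0°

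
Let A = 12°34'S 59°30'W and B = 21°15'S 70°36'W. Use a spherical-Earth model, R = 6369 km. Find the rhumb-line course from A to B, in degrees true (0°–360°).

230.7°

Meridional parts: M(φ₁)=-0.2211, M(φ₂)=-0.3797 → ΔM = -0.1586;  Δλ = -0.1937 rad
tan C = Δλ / ΔM = +1.2217 → C = 230.70°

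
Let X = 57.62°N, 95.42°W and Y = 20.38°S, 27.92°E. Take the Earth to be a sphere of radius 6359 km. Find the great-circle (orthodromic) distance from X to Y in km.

13846 km

cos σ = sin φ₁ sin φ₂ + cos φ₁ cos φ₂ cos Δλ
      = sin(57.62°)sin(-20.38°) + cos(57.62°)cos(-20.38°)cos(123.34°) = -0.5700
σ = 124.751° → d = Rσ = 6359·2.17731 = 13846 km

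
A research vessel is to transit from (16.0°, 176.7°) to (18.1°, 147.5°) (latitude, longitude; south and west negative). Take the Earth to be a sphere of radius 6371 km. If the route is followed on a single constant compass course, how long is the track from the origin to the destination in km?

3113 km

Δψ = ln[tan(π/4+φ₂/2)/tan(π/4+φ₁/2)] = +0.0383;  Δφ = +0.0367 rad,  Δλ = -0.5096 rad
q = Δφ/Δψ = 0.9560
d = R·√(Δφ² + q²Δλ²) = 6371·0.48858 = 3113 km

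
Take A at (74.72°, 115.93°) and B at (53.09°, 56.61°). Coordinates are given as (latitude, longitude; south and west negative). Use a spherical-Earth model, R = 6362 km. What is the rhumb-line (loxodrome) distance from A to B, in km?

Rhumb course C = atan2(Δλ, Δψ) with Δψ = ln[tan(π/4+φ₂/2)/tan(π/4+φ₁/2)] = -0.9114, Δλ = -1.0353 → C = 228.64°
d = R·|Δφ| / |cos C| = 6362·0.37751 / 0.66077 = 3635 km

3635 km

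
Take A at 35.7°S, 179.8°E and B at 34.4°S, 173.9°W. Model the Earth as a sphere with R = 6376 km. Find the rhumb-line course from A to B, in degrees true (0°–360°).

75.9°

Meridional parts: M(φ₁)=-0.6678, M(φ₂)=-0.6401 → ΔM = +0.0277;  Δλ = +0.1100 rad
tan C = Δλ / ΔM = +3.9671 → C = 75.85°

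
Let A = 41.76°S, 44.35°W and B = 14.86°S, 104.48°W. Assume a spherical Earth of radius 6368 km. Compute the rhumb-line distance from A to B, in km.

Rhumb course C = atan2(Δλ, Δψ) with Δψ = ln[tan(π/4+φ₂/2)/tan(π/4+φ₁/2)] = +0.5412, Δλ = -1.0495 → C = 297.28°
d = R·|Δφ| / |cos C| = 6368·0.46949 / 0.45835 = 6523 km

6523 km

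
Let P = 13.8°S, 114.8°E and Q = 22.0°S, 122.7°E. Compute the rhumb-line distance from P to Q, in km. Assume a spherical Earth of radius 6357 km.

Δψ = ln[tan(π/4+φ₂/2)/tan(π/4+φ₁/2)] = -0.1506;  Δφ = -0.1431 rad,  Δλ = +0.1379 rad
q = Δφ/Δψ = 0.9506
d = R·√(Δφ² + q²Δλ²) = 6357·0.19407 = 1234 km

1234 km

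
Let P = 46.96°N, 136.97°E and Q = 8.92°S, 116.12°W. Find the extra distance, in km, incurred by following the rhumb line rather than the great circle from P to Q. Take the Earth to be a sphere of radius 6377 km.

333 km

Great circle: cos σ = sin φ₁ sin φ₂ + cos φ₁ cos φ₂ cos Δλ,  σ = 1.8854 rad → d_gc = 12023.2 km
Rhumb line: Δψ = -1.0869, q = Δφ/Δψ = 0.8973, d_rh = R√(Δφ²+q²Δλ²) = 12356.3 km
Excess = 12356.3 − 12023.2 = 333.1 ≈ 333 km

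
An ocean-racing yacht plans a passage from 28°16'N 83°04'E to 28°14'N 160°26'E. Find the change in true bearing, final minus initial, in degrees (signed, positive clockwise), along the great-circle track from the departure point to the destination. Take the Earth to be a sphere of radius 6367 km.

+41.5°

Initial bearing θ₁ = atan2(sin Δλ cos φ₂, cos φ₁ sin φ₂ − sin φ₁ cos φ₂ cos Δλ) = 69.27°
Final bearing θ₂ = (initial bearing from the destination back to the start) + 180° = 110.78°
Δθ = θ₂ − θ₁ = +41.5°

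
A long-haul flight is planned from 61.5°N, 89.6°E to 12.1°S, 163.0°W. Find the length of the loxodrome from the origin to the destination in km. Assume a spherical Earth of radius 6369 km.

12679 km

Rhumb course C = atan2(Δλ, Δψ) with Δψ = ln[tan(π/4+φ₂/2)/tan(π/4+φ₁/2)] = -1.5833, Δλ = +1.8745 → C = 130.19°
d = R·|Δφ| / |cos C| = 6369·1.28456 / 0.64528 = 12679 km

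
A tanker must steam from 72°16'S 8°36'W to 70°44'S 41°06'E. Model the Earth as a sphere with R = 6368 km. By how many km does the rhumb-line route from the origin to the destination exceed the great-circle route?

Great circle: cos σ = sin φ₁ sin φ₂ + cos φ₁ cos φ₂ cos Δλ,  σ = 0.2686 rad → d_gc = 1710.4 km
Rhumb line: Δψ = +0.0844, q = Δφ/Δψ = 0.3171, d_rh = R√(Δφ²+q²Δλ²) = 1760.0 km
Excess = 1760.0 − 1710.4 = 49.6 ≈ 50 km

50 km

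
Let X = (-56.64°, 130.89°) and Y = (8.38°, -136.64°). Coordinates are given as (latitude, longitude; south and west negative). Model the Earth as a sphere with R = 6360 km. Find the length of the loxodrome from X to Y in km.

11239 km

Δψ = ln[tan(π/4+φ₂/2)/tan(π/4+φ₁/2)] = +1.3520;  Δφ = +1.1348 rad,  Δλ = +1.6139 rad
q = Δφ/Δψ = 0.8394
d = R·√(Δφ² + q²Δλ²) = 6360·1.76718 = 11239 km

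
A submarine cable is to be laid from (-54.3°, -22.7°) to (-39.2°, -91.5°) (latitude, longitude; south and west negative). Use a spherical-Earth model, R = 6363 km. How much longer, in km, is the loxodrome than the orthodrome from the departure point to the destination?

185 km

Great circle: cos σ = sin φ₁ sin φ₂ + cos φ₁ cos φ₂ cos Δλ,  σ = 0.8274 rad → d_gc = 5264.8 km
Rhumb line: Δψ = +0.3883, q = Δφ/Δψ = 0.6787, d_rh = R√(Δφ²+q²Δλ²) = 5449.8 km
Excess = 5449.8 − 5264.8 = 185.0 ≈ 185 km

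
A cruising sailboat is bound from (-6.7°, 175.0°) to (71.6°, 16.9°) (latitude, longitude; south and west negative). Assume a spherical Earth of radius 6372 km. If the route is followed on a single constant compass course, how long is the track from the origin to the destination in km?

15153 km

Rhumb course C = atan2(Δλ, Δψ) with Δψ = ln[tan(π/4+φ₂/2)/tan(π/4+φ₁/2)] = +1.9376, Δλ = -2.7594 → C = 305.08°
d = R·|Δφ| / |cos C| = 6372·1.36659 / 0.57466 = 15153 km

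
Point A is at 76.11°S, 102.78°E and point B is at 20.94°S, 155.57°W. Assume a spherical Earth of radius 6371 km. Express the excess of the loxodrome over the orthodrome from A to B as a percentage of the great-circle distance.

Great circle: σ = 1.2644 rad → d_gc = Rσ = 8055.2 km
Rhumb: Δφ = +0.9629, Δλ = +1.7741, Δψ = +1.7314, q = Δφ/Δψ = 0.5561 → d_rh = R√(Δφ²+q²Δλ²) = 8783.4 km
Excess = (8783.4 − 8055.2) / 8055.2 = 728.2 / 8055.2 = 9.04% ≈ 9.0%

9.0%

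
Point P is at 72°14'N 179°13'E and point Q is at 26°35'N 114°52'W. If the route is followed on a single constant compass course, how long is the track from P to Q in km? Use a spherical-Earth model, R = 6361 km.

6609 km

Δψ = ln[tan(π/4+φ₂/2)/tan(π/4+φ₁/2)] = -1.3744;  Δφ = -0.7967 rad,  Δλ = +1.1505 rad
q = Δφ/Δψ = 0.5797
d = R·√(Δφ² + q²Δλ²) = 6361·1.03903 = 6609 km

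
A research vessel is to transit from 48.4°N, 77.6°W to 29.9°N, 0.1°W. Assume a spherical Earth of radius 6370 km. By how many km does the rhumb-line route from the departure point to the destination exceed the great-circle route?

236 km

Great circle: cos σ = sin φ₁ sin φ₂ + cos φ₁ cos φ₂ cos Δλ,  σ = 1.0503 rad → d_gc = 6690.2 km
Rhumb line: Δψ = -0.4206, q = Δφ/Δψ = 0.7676, d_rh = R√(Δφ²+q²Δλ²) = 6926.2 km
Excess = 6926.2 − 6690.2 = 236.0 ≈ 236 km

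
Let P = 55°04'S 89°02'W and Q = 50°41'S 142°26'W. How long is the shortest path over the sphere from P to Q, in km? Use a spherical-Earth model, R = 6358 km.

cos σ = sin φ₁ sin φ₂ + cos φ₁ cos φ₂ cos Δλ
      = sin(-55.07°)sin(-50.68°) + cos(-55.07°)cos(-50.68°)cos(-53.40°) = 0.8506
σ = 31.725° → d = Rσ = 6358·0.55371 = 3521 km

3521 km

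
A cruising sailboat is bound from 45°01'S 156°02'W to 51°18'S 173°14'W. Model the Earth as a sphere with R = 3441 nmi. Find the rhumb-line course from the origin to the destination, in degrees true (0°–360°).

Δψ = ln[tan(π/4+φ₂/2)/tan(π/4+φ₁/2)] = -0.1647
Δλ = -0.3002 rad (taken the short way round)
course = atan2(Δλ, Δψ) = 241.25°

241.3°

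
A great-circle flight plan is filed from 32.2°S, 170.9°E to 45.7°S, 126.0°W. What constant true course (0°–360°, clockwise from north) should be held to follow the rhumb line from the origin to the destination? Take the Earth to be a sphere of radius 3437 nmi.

Meridional parts: M(φ₁)=-0.5942, M(φ₂)=-0.8988 → ΔM = -0.3046;  Δλ = +1.1013 rad
tan C = Δλ / ΔM = -3.6155 → C = 105.46°

105.5°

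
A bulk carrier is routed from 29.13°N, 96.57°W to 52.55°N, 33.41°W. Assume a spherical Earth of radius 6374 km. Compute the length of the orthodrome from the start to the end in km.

5699 km

cos σ = sin φ₁ sin φ₂ + cos φ₁ cos φ₂ cos Δλ
      = sin(29.13°)sin(52.55°) + cos(29.13°)cos(52.55°)cos(63.16°) = 0.6263
σ = 51.224° → d = Rσ = 6374·0.89403 = 5699 km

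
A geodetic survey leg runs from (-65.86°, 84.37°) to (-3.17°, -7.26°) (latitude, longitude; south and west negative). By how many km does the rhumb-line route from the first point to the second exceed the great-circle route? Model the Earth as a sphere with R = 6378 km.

Great circle: cos σ = sin φ₁ sin φ₂ + cos φ₁ cos φ₂ cos Δλ,  σ = 1.5319 rad → d_gc = 9770.7 km
Rhumb line: Δψ = +1.4872, q = Δφ/Δψ = 0.7357, d_rh = R√(Δφ²+q²Δλ²) = 10247.6 km
Excess = 10247.6 − 9770.7 = 476.9 ≈ 477 km

477 km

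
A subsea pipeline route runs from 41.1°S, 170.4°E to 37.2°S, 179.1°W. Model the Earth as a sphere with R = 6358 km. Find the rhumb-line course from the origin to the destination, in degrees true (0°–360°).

64.4°

Meridional parts: M(φ₁)=-0.7882, M(φ₂)=-0.7004 → ΔM = +0.0878;  Δλ = +0.1833 rad
tan C = Δλ / ΔM = +2.0869 → C = 64.40°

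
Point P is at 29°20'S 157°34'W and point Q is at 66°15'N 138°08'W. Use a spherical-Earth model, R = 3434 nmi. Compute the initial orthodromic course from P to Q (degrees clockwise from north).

θ = atan2( sin Δλ·cos φ₂ ,  cos φ₁ sin φ₂ − sin φ₁ cos φ₂ cos Δλ )
  = atan2(+0.1340, +0.9840) = 7.75°

7.8°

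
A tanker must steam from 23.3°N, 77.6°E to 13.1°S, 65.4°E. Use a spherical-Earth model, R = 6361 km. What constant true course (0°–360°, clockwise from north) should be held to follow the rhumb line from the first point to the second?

198.2°

Meridional parts: M(φ₁)=+0.4184, M(φ₂)=-0.2307 → ΔM = -0.6490;  Δλ = -0.2129 rad
tan C = Δλ / ΔM = +0.3281 → C = 198.16°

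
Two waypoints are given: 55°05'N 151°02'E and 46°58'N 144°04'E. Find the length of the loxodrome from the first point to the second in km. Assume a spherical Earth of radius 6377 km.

1026 km

Rhumb course C = atan2(Δλ, Δψ) with Δψ = ln[tan(π/4+φ₂/2)/tan(π/4+φ₁/2)] = -0.2260, Δλ = -0.1216 → C = 208.28°
d = R·|Δφ| / |cos C| = 6377·0.14166 / 0.88063 = 1026 km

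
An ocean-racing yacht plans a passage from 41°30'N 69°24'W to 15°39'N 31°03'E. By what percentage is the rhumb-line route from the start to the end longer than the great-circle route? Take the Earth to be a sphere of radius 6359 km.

4.0%

Great circle: σ = 1.5228 rad → d_gc = Rσ = 9683.7 km
Rhumb: Δφ = -0.4512, Δλ = +1.7532, Δψ = -0.5209, q = Δφ/Δψ = 0.8662 → d_rh = R√(Δφ²+q²Δλ²) = 10073.9 km
Excess = (10073.9 − 9683.7) / 9683.7 = 390.2 / 9683.7 = 4.03% ≈ 4.0%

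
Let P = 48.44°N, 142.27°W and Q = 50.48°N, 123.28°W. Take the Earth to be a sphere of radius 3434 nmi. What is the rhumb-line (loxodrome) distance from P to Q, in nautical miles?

Δψ = ln[tan(π/4+φ₂/2)/tan(π/4+φ₁/2)] = +0.0548;  Δφ = +0.0356 rad,  Δλ = +0.3314 rad
q = Δφ/Δψ = 0.6499
d = R·√(Δφ² + q²Δλ²) = 3434·0.21831 = 750 nmi

750 nmi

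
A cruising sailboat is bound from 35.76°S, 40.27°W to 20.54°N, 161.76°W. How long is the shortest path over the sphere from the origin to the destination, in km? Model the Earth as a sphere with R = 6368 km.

14116 km

Haversine: a = sin²(Δφ/2)+cos φ₁ cos φ₂ sin²(Δλ/2) = 0.80098;  σ = 2·atan2(√a,√(1−a))
σ = 127.011° → d = Rσ = 6368·2.21676 = 14116 km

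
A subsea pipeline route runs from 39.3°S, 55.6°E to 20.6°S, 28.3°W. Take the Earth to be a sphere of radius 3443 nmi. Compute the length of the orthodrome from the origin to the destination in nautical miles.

4360 nmi

Haversine: a = sin²(Δφ/2)+cos φ₁ cos φ₂ sin²(Δλ/2) = 0.35009;  σ = 2·atan2(√a,√(1−a))
σ = 72.553° → d = Rσ = 3443·1.26629 = 4360 nmi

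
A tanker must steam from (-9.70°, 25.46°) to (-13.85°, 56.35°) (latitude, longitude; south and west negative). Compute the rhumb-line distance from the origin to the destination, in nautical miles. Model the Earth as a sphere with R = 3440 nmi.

1832 nmi

Rhumb course C = atan2(Δλ, Δψ) with Δψ = ln[tan(π/4+φ₂/2)/tan(π/4+φ₁/2)] = -0.0740, Δλ = +0.5391 → C = 97.82°
d = R·|Δφ| / |cos C| = 3440·0.07243 / 0.13599 = 1832 nmi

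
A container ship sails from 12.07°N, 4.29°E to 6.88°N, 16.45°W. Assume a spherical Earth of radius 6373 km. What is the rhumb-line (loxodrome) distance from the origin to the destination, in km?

Rhumb course C = atan2(Δλ, Δψ) with Δψ = ln[tan(π/4+φ₂/2)/tan(π/4+φ₁/2)] = -0.0919, Δλ = -0.3620 → C = 255.76°
d = R·|Δφ| / |cos C| = 6373·0.09058 / 0.24600 = 2347 km

2347 km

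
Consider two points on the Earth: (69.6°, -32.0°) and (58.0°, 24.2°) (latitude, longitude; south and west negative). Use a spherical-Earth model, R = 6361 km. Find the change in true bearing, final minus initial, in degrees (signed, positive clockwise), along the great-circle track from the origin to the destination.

+51.4°

Initial bearing θ₁ = atan2(sin Δλ cos φ₂, cos φ₁ sin φ₂ − sin φ₁ cos φ₂ cos Δλ) = 87.49°
Final bearing θ₂ = (initial bearing from the destination back to the start) + 180° = 138.92°
Δθ = θ₂ − θ₁ = +51.4°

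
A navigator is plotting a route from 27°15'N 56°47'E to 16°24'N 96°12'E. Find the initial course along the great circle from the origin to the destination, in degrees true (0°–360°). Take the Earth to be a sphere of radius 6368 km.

N = sin Δλ·cos φ₂ = +0.6091;  D = cos φ₁ sin φ₂ − sin φ₁ cos φ₂ cos Δλ = -0.0883
initial course = atan2(N, D) = 98.25°

98.3°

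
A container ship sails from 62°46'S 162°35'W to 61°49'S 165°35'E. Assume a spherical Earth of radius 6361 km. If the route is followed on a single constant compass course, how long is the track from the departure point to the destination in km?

1647 km

Δψ = ln[tan(π/4+φ₂/2)/tan(π/4+φ₁/2)] = +0.0357;  Δφ = +0.0166 rad,  Δλ = -0.5556 rad
q = Δφ/Δψ = 0.4649
d = R·√(Δφ² + q²Δλ²) = 6361·0.25884 = 1647 km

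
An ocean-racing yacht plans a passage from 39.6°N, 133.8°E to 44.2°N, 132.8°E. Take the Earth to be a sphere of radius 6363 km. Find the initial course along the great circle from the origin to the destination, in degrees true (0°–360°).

θ = atan2( sin Δλ·cos φ₂ ,  cos φ₁ sin φ₂ − sin φ₁ cos φ₂ cos Δλ )
  = atan2(-0.0125, +0.0803) = 351.14°

351.1°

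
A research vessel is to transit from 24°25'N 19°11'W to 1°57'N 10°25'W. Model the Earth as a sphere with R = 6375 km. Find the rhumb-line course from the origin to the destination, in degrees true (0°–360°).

159.3°

Δψ = ln[tan(π/4+φ₂/2)/tan(π/4+φ₁/2)] = -0.4056
Δλ = +0.1530 rad (taken the short way round)
course = atan2(Δλ, Δψ) = 159.33°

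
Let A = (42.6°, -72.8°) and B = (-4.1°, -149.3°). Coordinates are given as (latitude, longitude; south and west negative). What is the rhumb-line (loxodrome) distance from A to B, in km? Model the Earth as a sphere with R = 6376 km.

9334 km

Δψ = ln[tan(π/4+φ₂/2)/tan(π/4+φ₁/2)] = -0.8949;  Δφ = -0.8151 rad,  Δλ = -1.3352 rad
q = Δφ/Δψ = 0.9107
d = R·√(Δφ² + q²Δλ²) = 6376·1.46390 = 9334 km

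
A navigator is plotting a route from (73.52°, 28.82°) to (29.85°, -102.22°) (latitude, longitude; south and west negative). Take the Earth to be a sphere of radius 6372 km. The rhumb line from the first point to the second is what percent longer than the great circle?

Great circle: σ = 1.2496 rad → d_gc = Rσ = 7962.2 km
Rhumb: Δφ = -0.7622, Δλ = -2.2871, Δψ = -1.3860, q = Δφ/Δψ = 0.5499 → d_rh = R√(Δφ²+q²Δλ²) = 9370.8 km
Excess = (9370.8 − 7962.2) / 7962.2 = 1408.6 / 7962.2 = 17.69% ≈ 17.7%

17.7%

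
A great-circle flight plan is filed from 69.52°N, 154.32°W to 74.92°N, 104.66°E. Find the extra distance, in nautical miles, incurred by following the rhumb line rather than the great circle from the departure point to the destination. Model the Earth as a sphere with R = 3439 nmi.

216 nmi

Great circle: cos σ = sin φ₁ sin φ₂ + cos φ₁ cos φ₂ cos Δλ,  σ = 0.4797 rad → d_gc = 1649.7 nmi
Rhumb line: Δψ = +0.3110, q = Δφ/Δψ = 0.3030, d_rh = R√(Δφ²+q²Δλ²) = 1865.8 nmi
Excess = 1865.8 − 1649.7 = 216.1 ≈ 216 nmi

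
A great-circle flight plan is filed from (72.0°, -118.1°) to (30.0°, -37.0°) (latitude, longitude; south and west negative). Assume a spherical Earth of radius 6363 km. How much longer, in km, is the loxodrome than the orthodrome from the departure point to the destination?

376 km

Great circle: cos σ = sin φ₁ sin φ₂ + cos φ₁ cos φ₂ cos Δλ,  σ = 1.0275 rad → d_gc = 6538.2 km
Rhumb line: Δψ = -1.2934, q = Δφ/Δψ = 0.5667, d_rh = R√(Δφ²+q²Δλ²) = 6914.5 km
Excess = 6914.5 − 6538.2 = 376.3 ≈ 376 km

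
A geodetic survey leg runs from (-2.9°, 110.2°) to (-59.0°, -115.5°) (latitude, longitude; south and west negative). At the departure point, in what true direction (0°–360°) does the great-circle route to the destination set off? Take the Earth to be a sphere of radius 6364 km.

θ = atan2( sin Δλ·cos φ₂ ,  cos φ₁ sin φ₂ − sin φ₁ cos φ₂ cos Δλ )
  = atan2(+0.3686, -0.8743) = 157.14°

157.1°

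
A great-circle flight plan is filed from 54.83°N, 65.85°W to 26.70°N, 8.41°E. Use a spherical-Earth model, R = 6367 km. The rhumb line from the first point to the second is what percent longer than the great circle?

Great circle: σ = 1.0392 rad → d_gc = Rσ = 6616.8 km
Rhumb: Δφ = -0.4910, Δλ = +1.2961, Δψ = -0.6652, q = Δφ/Δψ = 0.7380 → d_rh = R√(Δφ²+q²Δλ²) = 6845.8 km
Excess = (6845.8 − 6616.8) / 6616.8 = 229.0 / 6616.8 = 3.46% ≈ 3.5%

3.5%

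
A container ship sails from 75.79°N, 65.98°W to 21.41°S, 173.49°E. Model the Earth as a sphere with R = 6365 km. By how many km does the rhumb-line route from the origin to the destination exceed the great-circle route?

1083 km

Great circle: cos σ = sin φ₁ sin φ₂ + cos φ₁ cos φ₂ cos Δλ,  σ = 2.0600 rad → d_gc = 13112.2 km
Rhumb line: Δψ = -2.4650, q = Δφ/Δψ = 0.6882, d_rh = R√(Δφ²+q²Δλ²) = 14195.6 km
Excess = 14195.6 − 13112.2 = 1083.4 ≈ 1083 km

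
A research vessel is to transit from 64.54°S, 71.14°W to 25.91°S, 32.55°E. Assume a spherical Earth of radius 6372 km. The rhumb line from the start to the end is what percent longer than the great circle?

8.8%

Great circle: σ = 1.2629 rad → d_gc = Rσ = 8047.5 km
Rhumb: Δφ = +0.6742, Δλ = +1.8097, Δψ = +1.0192, q = Δφ/Δψ = 0.6616 → d_rh = R√(Δφ²+q²Δλ²) = 8755.3 km
Excess = (8755.3 − 8047.5) / 8047.5 = 707.8 / 8047.5 = 8.80% ≈ 8.8%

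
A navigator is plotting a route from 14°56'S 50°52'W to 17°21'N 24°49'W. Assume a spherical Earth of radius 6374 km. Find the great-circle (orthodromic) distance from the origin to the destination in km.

cos σ = sin φ₁ sin φ₂ + cos φ₁ cos φ₂ cos Δλ
      = sin(-14.93°)sin(17.35°) + cos(-14.93°)cos(17.35°)cos(26.05°) = 0.7517
σ = 41.260° → d = Rσ = 6374·0.72012 = 4590 km

4590 km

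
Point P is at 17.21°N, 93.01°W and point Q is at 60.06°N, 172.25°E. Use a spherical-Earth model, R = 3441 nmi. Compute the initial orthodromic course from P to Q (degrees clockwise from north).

329.4°

N = sin Δλ·cos φ₂ = -0.4974;  D = cos φ₁ sin φ₂ − sin φ₁ cos φ₂ cos Δλ = +0.8400
initial course = atan2(N, D) = 329.37°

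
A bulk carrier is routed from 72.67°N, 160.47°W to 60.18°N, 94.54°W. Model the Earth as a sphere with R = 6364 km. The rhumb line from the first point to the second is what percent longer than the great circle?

Great circle: σ = 0.4765 rad → d_gc = Rσ = 3032.2 km
Rhumb: Δφ = -0.2180, Δλ = +1.1507, Δψ = -0.5580, q = Δφ/Δψ = 0.3907 → d_rh = R√(Δφ²+q²Δλ²) = 3179.4 km
Excess = (3179.4 − 3032.2) / 3032.2 = 147.2 / 3032.2 = 4.855% ≈ 4.9%

4.9%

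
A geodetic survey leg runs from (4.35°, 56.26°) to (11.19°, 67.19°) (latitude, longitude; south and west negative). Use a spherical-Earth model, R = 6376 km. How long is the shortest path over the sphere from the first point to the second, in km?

1425 km

Haversine: a = sin²(Δφ/2)+cos φ₁ cos φ₂ sin²(Δλ/2) = 0.01243;  σ = 2·atan2(√a,√(1−a))
σ = 12.803° → d = Rσ = 6376·0.22345 = 1425 km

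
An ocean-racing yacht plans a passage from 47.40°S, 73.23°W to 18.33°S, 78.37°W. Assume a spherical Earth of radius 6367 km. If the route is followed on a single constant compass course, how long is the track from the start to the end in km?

3264 km

Δψ = ln[tan(π/4+φ₂/2)/tan(π/4+φ₁/2)] = +0.6164;  Δφ = +0.5074 rad,  Δλ = -0.0897 rad
q = Δφ/Δψ = 0.8231
d = R·√(Δφ² + q²Δλ²) = 6367·0.51271 = 3264 km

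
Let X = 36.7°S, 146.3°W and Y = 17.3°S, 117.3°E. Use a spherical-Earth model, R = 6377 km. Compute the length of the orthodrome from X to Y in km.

9427 km

Haversine: a = sin²(Δφ/2)+cos φ₁ cos φ₂ sin²(Δλ/2) = 0.45381;  σ = 2·atan2(√a,√(1−a))
σ = 84.699° → d = Rσ = 6377·1.47828 = 9427 km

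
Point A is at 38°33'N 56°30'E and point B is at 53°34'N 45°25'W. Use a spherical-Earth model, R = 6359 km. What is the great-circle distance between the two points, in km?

7334 km

cos σ = sin φ₁ sin φ₂ + cos φ₁ cos φ₂ cos Δλ
      = sin(38.55°)sin(53.57°) + cos(38.55°)cos(53.57°)cos(-101.92°) = 0.4055
σ = 66.078° → d = Rσ = 6359·1.15328 = 7334 km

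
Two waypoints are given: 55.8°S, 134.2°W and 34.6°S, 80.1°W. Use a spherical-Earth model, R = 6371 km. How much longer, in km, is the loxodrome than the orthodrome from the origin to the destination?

94 km

Great circle: cos σ = sin φ₁ sin φ₂ + cos φ₁ cos φ₂ cos Δλ,  σ = 0.7363 rad → d_gc = 4691.0 km
Rhumb line: Δψ = +0.5345, q = Δφ/Δψ = 0.6923, d_rh = R√(Δφ²+q²Δλ²) = 4785.3 km
Excess = 4785.3 − 4691.0 = 94.3 ≈ 94 km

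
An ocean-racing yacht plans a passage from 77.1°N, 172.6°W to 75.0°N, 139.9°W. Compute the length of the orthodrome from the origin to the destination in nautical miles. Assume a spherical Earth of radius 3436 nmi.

482 nmi

Haversine: a = sin²(Δφ/2)+cos φ₁ cos φ₂ sin²(Δλ/2) = 0.00491;  σ = 2·atan2(√a,√(1−a))
σ = 8.040° → d = Rσ = 3436·0.14032 = 482 nmi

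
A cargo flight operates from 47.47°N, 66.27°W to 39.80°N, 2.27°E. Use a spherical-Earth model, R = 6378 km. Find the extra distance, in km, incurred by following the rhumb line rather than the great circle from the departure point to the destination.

Great circle: cos σ = sin φ₁ sin φ₂ + cos φ₁ cos φ₂ cos Δλ,  σ = 0.8477 rad → d_gc = 5406.593 km
Rhumb line: Δψ = -0.1854, q = Δφ/Δψ = 0.7222, d_rh = R√(Δφ²+q²Δλ²) = 5576.092 km
Excess = 5576.092 − 5406.593 = 169.499 ≈ 169 km

169 km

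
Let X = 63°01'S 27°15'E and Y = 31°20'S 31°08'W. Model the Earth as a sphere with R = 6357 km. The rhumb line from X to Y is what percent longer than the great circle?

2.5%

Great circle: σ = 0.8412 rad → d_gc = Rσ = 5347.44 km
Rhumb: Δφ = +0.5530, Δλ = -1.0190, Δψ = +0.8511, q = Δφ/Δψ = 0.6497 → d_rh = R√(Δφ²+q²Δλ²) = 5483.76 km
Excess = (5483.76 − 5347.44) / 5347.44 = 136.32 / 5347.44 = 2.549% ≈ 2.5%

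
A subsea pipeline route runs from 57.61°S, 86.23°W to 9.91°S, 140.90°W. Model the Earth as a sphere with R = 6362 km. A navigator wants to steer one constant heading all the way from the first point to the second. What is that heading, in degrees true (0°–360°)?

318.1°

Meridional parts: M(φ₁)=-1.2364, M(φ₂)=-0.1738 → ΔM = +1.0626;  Δλ = -0.9542 rad
tan C = Δλ / ΔM = -0.8980 → C = 318.08°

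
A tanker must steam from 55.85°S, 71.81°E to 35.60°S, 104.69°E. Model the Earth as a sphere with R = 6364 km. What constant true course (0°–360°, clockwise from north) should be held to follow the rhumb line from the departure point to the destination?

48.1°

Meridional parts: M(φ₁)=-1.1804, M(φ₂)=-0.6657 → ΔM = +0.5147;  Δλ = +0.5739 rad
tan C = Δλ / ΔM = +1.1149 → C = 48.11°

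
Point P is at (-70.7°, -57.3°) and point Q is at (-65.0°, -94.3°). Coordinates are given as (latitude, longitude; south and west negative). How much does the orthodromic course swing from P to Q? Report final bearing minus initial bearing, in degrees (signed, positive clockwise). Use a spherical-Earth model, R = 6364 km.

+34.5°

At departure: θ₁ = atan2(sin Δλ cos φ₂, cos φ₁ sin φ₂ − sin φ₁ cos φ₂ cos Δλ) = 274.27°
At arrival: θ₂ = atan2(sin Δλ cos φ₁, −cos φ₂ sin φ₁ + sin φ₂ cos φ₁ cos Δλ) = 308.75°
Δθ = θ₂ − θ₁ = +34.5°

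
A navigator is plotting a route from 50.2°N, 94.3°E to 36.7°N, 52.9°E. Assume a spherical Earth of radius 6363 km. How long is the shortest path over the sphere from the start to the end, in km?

cos σ = sin φ₁ sin φ₂ + cos φ₁ cos φ₂ cos Δλ
      = sin(50.20°)sin(36.70°) + cos(50.20°)cos(36.70°)cos(-41.40°) = 0.8441
σ = 32.422° → d = Rσ = 6363·0.56587 = 3601 km

3601 km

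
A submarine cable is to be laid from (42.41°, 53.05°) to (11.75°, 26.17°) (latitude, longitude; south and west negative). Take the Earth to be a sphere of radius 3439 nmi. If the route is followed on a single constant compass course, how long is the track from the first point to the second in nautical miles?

Rhumb course C = atan2(Δλ, Δψ) with Δψ = ln[tan(π/4+φ₂/2)/tan(π/4+φ₁/2)] = -0.6123, Δλ = -0.4691 → C = 217.46°
d = R·|Δφ| / |cos C| = 3439·0.53512 / 0.79378 = 2318 nmi

2318 nmi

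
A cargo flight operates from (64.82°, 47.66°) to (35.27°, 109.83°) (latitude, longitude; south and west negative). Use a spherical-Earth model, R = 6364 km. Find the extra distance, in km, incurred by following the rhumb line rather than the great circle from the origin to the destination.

Great circle: cos σ = sin φ₁ sin φ₂ + cos φ₁ cos φ₂ cos Δλ,  σ = 0.8166 rad → d_gc = 5196.6 km
Rhumb line: Δψ = -0.8404, q = Δφ/Δψ = 0.6137, d_rh = R√(Δφ²+q²Δλ²) = 5360.0 km
Excess = 5360.0 − 5196.6 = 163.4 ≈ 163 km

163 km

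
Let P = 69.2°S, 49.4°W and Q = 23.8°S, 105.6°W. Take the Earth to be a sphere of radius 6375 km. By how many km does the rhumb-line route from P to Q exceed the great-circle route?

Great circle: cos σ = sin φ₁ sin φ₂ + cos φ₁ cos φ₂ cos Δλ,  σ = 0.9788 rad → d_gc = 6240.1 km
Rhumb line: Δψ = +1.2675, q = Δφ/Δψ = 0.6252, d_rh = R√(Δφ²+q²Δλ²) = 6387.4 km
Excess = 6387.4 − 6240.1 = 147.3 ≈ 147 km

147 km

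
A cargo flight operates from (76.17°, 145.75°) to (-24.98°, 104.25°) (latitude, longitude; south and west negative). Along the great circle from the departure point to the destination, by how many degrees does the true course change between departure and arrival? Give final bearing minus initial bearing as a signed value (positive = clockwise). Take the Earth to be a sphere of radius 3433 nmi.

Initial bearing θ₁ = atan2(sin Δλ cos φ₂, cos φ₁ sin φ₂ − sin φ₁ cos φ₂ cos Δλ) = 218.31°
Final bearing θ₂ = (initial bearing from the destination back to the start) + 180° = 189.41°
Δθ = θ₂ − θ₁ = -28.9°

-28.9°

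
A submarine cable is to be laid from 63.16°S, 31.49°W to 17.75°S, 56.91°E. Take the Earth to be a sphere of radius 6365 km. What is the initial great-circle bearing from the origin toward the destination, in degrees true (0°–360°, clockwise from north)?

96.8°

N = sin Δλ·cos φ₂ = +0.9520;  D = cos φ₁ sin φ₂ − sin φ₁ cos φ₂ cos Δλ = -0.1139
initial course = atan2(N, D) = 96.82°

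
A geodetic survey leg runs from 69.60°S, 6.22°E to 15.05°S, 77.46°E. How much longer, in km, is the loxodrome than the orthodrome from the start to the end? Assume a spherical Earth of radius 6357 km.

273 km

Great circle: cos σ = sin φ₁ sin φ₂ + cos φ₁ cos φ₂ cos Δλ,  σ = 1.2115 rad → d_gc = 7701.4 km
Rhumb line: Δψ = +1.4495, q = Δφ/Δψ = 0.6569, d_rh = R√(Δφ²+q²Δλ²) = 7974.1 km
Excess = 7974.1 − 7701.4 = 272.7 ≈ 273 km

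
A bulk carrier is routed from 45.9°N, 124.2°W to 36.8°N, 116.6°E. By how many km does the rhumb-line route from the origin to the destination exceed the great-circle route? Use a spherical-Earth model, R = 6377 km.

981 km

Great circle: cos σ = sin φ₁ sin φ₂ + cos φ₁ cos φ₂ cos Δλ,  σ = 1.4118 rad → d_gc = 9003.1 km
Rhumb line: Δψ = -0.2121, q = Δφ/Δψ = 0.7487, d_rh = R√(Δφ²+q²Δλ²) = 9984.1 km
Excess = 9984.1 − 9003.1 = 981.0 ≈ 981 km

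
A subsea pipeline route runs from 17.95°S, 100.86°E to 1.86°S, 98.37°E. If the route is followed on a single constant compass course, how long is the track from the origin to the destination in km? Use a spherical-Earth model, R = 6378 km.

1812 km

Δψ = ln[tan(π/4+φ₂/2)/tan(π/4+φ₁/2)] = +0.2861;  Δφ = +0.2808 rad,  Δλ = -0.0435 rad
q = Δφ/Δψ = 0.9817
d = R·√(Δφ² + q²Δλ²) = 6378·0.28405 = 1812 km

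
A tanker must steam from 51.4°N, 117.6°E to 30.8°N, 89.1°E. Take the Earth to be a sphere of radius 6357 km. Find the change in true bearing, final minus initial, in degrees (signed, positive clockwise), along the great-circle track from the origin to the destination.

-19.3°

At departure: θ₁ = atan2(sin Δλ cos φ₂, cos φ₁ sin φ₂ − sin φ₁ cos φ₂ cos Δλ) = 236.58°
At arrival: θ₂ = atan2(sin Δλ cos φ₁, −cos φ₂ sin φ₁ + sin φ₂ cos φ₁ cos Δλ) = 217.32°
Δθ = θ₂ − θ₁ = -19.3°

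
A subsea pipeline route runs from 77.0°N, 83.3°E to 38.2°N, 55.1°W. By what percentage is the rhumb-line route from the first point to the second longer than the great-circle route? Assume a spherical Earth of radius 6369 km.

21.7%

Great circle: σ = 1.0811 rad → d_gc = Rσ = 6885.5 km
Rhumb: Δφ = -0.6772, Δλ = -2.4155, Δψ = -1.4497, q = Δφ/Δψ = 0.4671 → d_rh = R√(Δφ²+q²Δλ²) = 8381.4 km
Excess = (8381.4 − 6885.5) / 6885.5 = 1495.9 / 6885.5 = 21.73% ≈ 21.7%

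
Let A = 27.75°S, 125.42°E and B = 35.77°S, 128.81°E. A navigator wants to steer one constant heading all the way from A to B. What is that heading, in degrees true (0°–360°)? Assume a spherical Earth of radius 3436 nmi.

160.3°

Meridional parts: M(φ₁)=-0.5045, M(φ₂)=-0.6693 → ΔM = -0.1649;  Δλ = +0.0592 rad
tan C = Δλ / ΔM = -0.3589 → C = 160.26°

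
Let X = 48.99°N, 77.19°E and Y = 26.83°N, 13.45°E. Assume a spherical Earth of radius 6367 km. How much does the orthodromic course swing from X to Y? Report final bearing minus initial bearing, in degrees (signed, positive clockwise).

Initial bearing θ₁ = atan2(sin Δλ cos φ₂, cos φ₁ sin φ₂ − sin φ₁ cos φ₂ cos Δλ) = 269.87°
Final bearing θ₂ = (initial bearing from the destination back to the start) + 180° = 227.34°
Δθ = θ₂ − θ₁ = -42.5°

-42.5°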